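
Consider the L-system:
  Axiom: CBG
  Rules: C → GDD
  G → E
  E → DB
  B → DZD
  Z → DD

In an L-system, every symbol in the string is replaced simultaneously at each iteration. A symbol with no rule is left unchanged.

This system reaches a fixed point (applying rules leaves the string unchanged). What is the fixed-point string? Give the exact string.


Step 0: CBG
Step 1: GDDDZDE
Step 2: EDDDDDDDB
Step 3: DBDDDDDDDDZD
Step 4: DDZDDDDDDDDDDDD
Step 5: DDDDDDDDDDDDDDDD
Step 6: DDDDDDDDDDDDDDDD  (unchanged — fixed point at step 5)

Answer: DDDDDDDDDDDDDDDD


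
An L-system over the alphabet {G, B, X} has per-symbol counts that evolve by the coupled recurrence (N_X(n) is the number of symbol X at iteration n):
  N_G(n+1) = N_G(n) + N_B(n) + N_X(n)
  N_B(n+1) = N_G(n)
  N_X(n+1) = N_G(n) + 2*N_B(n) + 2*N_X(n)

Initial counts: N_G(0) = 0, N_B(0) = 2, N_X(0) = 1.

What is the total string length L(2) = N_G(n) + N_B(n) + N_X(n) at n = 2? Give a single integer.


Step 0: N_G=0, N_B=2, N_X=1, L=3
Step 1: N_G=3, N_B=0, N_X=6, L=9
Step 2: N_G=9, N_B=3, N_X=15, L=27

Answer: 27


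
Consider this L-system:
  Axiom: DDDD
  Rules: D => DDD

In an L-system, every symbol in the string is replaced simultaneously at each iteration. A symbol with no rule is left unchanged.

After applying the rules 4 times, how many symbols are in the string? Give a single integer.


Answer: 324

Derivation:
Step 0: length = 4
Step 1: length = 12
Step 2: length = 36
Step 3: length = 108
Step 4: length = 324


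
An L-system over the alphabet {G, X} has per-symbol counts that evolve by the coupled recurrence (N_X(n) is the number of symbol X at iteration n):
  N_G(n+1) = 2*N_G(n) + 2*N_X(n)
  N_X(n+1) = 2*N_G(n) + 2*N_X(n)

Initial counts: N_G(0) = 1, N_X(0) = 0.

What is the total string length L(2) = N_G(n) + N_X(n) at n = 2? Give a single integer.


Step 0: N_G=1, N_X=0, L=1
Step 1: N_G=2, N_X=2, L=4
Step 2: N_G=8, N_X=8, L=16

Answer: 16


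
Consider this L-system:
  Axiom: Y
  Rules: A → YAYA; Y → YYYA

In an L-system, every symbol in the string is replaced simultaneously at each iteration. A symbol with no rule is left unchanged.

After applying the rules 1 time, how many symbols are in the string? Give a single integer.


Step 0: length = 1
Step 1: length = 4

Answer: 4


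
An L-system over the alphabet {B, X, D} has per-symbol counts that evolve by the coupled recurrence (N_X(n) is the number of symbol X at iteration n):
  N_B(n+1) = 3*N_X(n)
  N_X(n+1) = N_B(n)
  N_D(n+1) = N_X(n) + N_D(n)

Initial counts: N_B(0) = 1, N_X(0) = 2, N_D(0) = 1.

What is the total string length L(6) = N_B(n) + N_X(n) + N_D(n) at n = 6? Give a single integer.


Step 0: N_B=1, N_X=2, N_D=1, L=4
Step 1: N_B=6, N_X=1, N_D=3, L=10
Step 2: N_B=3, N_X=6, N_D=4, L=13
Step 3: N_B=18, N_X=3, N_D=10, L=31
Step 4: N_B=9, N_X=18, N_D=13, L=40
Step 5: N_B=54, N_X=9, N_D=31, L=94
Step 6: N_B=27, N_X=54, N_D=40, L=121

Answer: 121


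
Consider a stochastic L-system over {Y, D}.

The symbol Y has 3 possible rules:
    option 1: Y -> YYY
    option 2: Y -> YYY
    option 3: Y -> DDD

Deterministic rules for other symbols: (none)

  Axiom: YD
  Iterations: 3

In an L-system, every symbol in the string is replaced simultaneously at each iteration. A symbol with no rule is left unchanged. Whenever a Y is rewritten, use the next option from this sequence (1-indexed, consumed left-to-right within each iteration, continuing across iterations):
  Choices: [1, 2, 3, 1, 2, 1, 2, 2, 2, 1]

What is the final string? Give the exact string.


Answer: YYYYYYYYYDDDYYYYYYYYYD

Derivation:
Step 0: YD
Step 1: YYYD  (used choices [1])
Step 2: YYYDDDYYYD  (used choices [2, 3, 1])
Step 3: YYYYYYYYYDDDYYYYYYYYYD  (used choices [2, 1, 2, 2, 2, 1])


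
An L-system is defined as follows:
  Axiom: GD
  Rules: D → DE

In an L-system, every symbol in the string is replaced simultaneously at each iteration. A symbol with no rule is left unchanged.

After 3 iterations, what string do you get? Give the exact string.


Answer: GDEEE

Derivation:
Step 0: GD
Step 1: GDE
Step 2: GDEE
Step 3: GDEEE


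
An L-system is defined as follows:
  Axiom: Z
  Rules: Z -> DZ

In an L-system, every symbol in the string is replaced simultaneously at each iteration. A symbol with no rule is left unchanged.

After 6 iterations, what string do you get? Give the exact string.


Answer: DDDDDDZ

Derivation:
Step 0: Z
Step 1: DZ
Step 2: DDZ
Step 3: DDDZ
Step 4: DDDDZ
Step 5: DDDDDZ
Step 6: DDDDDDZ


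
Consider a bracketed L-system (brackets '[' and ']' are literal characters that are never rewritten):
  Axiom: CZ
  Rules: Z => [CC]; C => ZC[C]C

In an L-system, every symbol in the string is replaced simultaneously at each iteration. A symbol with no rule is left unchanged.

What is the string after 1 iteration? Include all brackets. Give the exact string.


Step 0: CZ
Step 1: ZC[C]C[CC]

Answer: ZC[C]C[CC]


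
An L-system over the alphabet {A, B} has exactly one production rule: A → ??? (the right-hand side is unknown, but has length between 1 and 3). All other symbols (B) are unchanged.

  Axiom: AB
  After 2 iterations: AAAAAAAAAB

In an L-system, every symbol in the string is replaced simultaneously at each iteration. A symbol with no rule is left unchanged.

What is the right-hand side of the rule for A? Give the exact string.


Answer: AAA

Derivation:
Trying A → AAA:
  Step 0: AB
  Step 1: AAAB
  Step 2: AAAAAAAAAB
Matches the given result.


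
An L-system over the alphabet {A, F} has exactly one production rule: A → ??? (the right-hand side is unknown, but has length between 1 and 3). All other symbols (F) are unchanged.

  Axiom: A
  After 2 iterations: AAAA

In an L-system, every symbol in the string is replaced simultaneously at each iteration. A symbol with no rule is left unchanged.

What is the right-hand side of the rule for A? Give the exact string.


Trying A → AA:
  Step 0: A
  Step 1: AA
  Step 2: AAAA
Matches the given result.

Answer: AA


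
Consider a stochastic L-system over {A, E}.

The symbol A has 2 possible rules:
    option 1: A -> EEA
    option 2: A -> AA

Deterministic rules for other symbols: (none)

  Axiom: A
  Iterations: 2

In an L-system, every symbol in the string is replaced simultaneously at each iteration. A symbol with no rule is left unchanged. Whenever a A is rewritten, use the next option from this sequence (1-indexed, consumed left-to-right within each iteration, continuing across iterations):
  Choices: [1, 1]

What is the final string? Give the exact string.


Answer: EEEEA

Derivation:
Step 0: A
Step 1: EEA  (used choices [1])
Step 2: EEEEA  (used choices [1])


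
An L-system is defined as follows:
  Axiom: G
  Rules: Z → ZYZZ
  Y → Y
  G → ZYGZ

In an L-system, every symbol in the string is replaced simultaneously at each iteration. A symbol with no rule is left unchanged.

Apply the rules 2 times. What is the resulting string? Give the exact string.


Step 0: G
Step 1: ZYGZ
Step 2: ZYZZYZYGZZYZZ

Answer: ZYZZYZYGZZYZZ


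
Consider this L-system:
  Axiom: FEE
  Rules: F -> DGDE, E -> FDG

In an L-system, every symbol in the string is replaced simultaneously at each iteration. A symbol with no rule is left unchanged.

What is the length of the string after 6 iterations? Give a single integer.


Step 0: length = 3
Step 1: length = 10
Step 2: length = 18
Step 3: length = 25
Step 4: length = 33
Step 5: length = 40
Step 6: length = 48

Answer: 48


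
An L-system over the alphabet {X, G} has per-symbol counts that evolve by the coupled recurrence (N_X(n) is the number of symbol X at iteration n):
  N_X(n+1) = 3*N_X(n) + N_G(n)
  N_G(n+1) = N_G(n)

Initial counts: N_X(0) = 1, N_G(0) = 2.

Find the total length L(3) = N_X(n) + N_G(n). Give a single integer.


Step 0: N_X=1, N_G=2, L=3
Step 1: N_X=5, N_G=2, L=7
Step 2: N_X=17, N_G=2, L=19
Step 3: N_X=53, N_G=2, L=55

Answer: 55


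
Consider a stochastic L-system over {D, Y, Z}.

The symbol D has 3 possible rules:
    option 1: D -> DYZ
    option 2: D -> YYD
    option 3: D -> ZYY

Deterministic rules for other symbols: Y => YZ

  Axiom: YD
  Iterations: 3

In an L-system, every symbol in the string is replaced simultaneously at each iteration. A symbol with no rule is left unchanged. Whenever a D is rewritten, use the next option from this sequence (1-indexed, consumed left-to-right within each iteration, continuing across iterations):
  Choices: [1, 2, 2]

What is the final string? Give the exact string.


Answer: YZZZYZYZYYDYZZZ

Derivation:
Step 0: YD
Step 1: YZDYZ  (used choices [1])
Step 2: YZZYYDYZZ  (used choices [2])
Step 3: YZZZYZYZYYDYZZZ  (used choices [2])


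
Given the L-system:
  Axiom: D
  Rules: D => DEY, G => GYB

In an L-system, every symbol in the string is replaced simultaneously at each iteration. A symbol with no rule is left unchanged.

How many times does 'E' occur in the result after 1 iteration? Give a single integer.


Answer: 1

Derivation:
Step 0: D  (0 'E')
Step 1: DEY  (1 'E')


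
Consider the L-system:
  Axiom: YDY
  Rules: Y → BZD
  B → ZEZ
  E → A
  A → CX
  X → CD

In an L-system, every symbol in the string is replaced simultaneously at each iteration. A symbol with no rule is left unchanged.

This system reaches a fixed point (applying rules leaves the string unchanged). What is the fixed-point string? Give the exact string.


Answer: ZCCDZZDDZCCDZZD

Derivation:
Step 0: YDY
Step 1: BZDDBZD
Step 2: ZEZZDDZEZZD
Step 3: ZAZZDDZAZZD
Step 4: ZCXZZDDZCXZZD
Step 5: ZCCDZZDDZCCDZZD
Step 6: ZCCDZZDDZCCDZZD  (unchanged — fixed point at step 5)


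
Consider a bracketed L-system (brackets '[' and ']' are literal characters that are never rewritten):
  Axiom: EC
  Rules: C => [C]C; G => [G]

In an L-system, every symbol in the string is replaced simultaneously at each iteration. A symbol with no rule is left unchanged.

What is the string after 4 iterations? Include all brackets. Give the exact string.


Answer: E[[[[C]C][C]C][[C]C][C]C][[[C]C][C]C][[C]C][C]C

Derivation:
Step 0: EC
Step 1: E[C]C
Step 2: E[[C]C][C]C
Step 3: E[[[C]C][C]C][[C]C][C]C
Step 4: E[[[[C]C][C]C][[C]C][C]C][[[C]C][C]C][[C]C][C]C


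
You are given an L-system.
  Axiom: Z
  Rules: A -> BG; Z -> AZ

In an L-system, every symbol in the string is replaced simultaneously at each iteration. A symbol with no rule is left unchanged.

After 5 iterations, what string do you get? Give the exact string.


Step 0: Z
Step 1: AZ
Step 2: BGAZ
Step 3: BGBGAZ
Step 4: BGBGBGAZ
Step 5: BGBGBGBGAZ

Answer: BGBGBGBGAZ


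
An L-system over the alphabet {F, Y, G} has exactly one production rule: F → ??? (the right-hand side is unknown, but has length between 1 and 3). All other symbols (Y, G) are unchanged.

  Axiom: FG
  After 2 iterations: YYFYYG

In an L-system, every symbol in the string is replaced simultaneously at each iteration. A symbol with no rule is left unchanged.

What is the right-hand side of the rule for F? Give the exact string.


Answer: YFY

Derivation:
Trying F → YFY:
  Step 0: FG
  Step 1: YFYG
  Step 2: YYFYYG
Matches the given result.


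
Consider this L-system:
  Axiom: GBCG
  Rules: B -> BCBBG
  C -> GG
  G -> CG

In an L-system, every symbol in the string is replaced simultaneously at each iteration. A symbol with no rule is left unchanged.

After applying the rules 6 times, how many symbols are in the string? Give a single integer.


Answer: 2251

Derivation:
Step 0: length = 4
Step 1: length = 11
Step 2: length = 31
Step 3: length = 89
Step 4: length = 259
Step 5: length = 761
Step 6: length = 2251


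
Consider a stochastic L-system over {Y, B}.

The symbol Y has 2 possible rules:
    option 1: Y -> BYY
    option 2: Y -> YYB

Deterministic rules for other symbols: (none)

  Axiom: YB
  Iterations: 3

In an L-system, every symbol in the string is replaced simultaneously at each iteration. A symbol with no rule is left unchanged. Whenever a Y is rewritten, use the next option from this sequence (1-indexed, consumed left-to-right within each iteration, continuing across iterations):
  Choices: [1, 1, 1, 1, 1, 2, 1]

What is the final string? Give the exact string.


Answer: BBBYYBYYBYYBBYYB

Derivation:
Step 0: YB
Step 1: BYYB  (used choices [1])
Step 2: BBYYBYYB  (used choices [1, 1])
Step 3: BBBYYBYYBYYBBYYB  (used choices [1, 1, 2, 1])


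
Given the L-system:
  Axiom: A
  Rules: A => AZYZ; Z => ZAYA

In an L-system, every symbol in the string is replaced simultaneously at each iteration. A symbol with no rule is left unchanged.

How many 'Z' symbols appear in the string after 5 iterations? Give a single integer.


Step 0: A  (0 'Z')
Step 1: AZYZ  (2 'Z')
Step 2: AZYZZAYAYZAYA  (4 'Z')
Step 3: AZYZZAYAYZAYAZAYAAZYZYAZYZYZAYAAZYZYAZYZ  (14 'Z')
Step 4: AZYZZAYAYZAYAZAYAAZYZYAZYZYZAYAAZYZYAZYZZAYAAZYZYAZYZAZYZZAYAYZAYAYAZYZZAYAYZAYAYZAYAAZYZYAZYZAZYZZAYAYZAYAYAZYZZAYAYZAYA  (40 'Z')
Step 5: AZYZZAYAYZAYAZAYAAZYZYAZYZYZAYAAZYZYAZYZZAYAAZYZYAZYZAZYZZAYAYZAYAYAZYZZAYAYZAYAYZAYAAZYZYAZYZAZYZZAYAYZAYAYAZYZZAYAYZAYAZAYAAZYZYAZYZAZYZZAYAYZAYAYAZYZZAYAYZAYAAZYZZAYAYZAYAZAYAAZYZYAZYZYZAYAAZYZYAZYZYAZYZZAYAYZAYAZAYAAZYZYAZYZYZAYAAZYZYAZYZYZAYAAZYZYAZYZAZYZZAYAYZAYAYAZYZZAYAYZAYAAZYZZAYAYZAYAZAYAAZYZYAZYZYZAYAAZYZYAZYZYAZYZZAYAYZAYAZAYAAZYZYAZYZYZAYAAZYZYAZYZ  (122 'Z')

Answer: 122


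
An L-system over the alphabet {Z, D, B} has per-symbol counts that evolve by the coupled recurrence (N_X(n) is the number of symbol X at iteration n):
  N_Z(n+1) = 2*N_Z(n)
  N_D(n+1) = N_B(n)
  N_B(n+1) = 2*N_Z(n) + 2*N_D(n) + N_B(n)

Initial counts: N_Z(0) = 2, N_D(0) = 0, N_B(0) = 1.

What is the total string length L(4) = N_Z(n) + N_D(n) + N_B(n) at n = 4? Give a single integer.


Step 0: N_Z=2, N_D=0, N_B=1, L=3
Step 1: N_Z=4, N_D=1, N_B=5, L=10
Step 2: N_Z=8, N_D=5, N_B=15, L=28
Step 3: N_Z=16, N_D=15, N_B=41, L=72
Step 4: N_Z=32, N_D=41, N_B=103, L=176

Answer: 176


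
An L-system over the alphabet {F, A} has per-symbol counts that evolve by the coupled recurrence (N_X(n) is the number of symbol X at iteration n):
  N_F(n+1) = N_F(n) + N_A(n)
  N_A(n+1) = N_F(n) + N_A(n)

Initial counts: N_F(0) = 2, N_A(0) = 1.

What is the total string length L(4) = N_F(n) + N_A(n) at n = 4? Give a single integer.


Answer: 48

Derivation:
Step 0: N_F=2, N_A=1, L=3
Step 1: N_F=3, N_A=3, L=6
Step 2: N_F=6, N_A=6, L=12
Step 3: N_F=12, N_A=12, L=24
Step 4: N_F=24, N_A=24, L=48


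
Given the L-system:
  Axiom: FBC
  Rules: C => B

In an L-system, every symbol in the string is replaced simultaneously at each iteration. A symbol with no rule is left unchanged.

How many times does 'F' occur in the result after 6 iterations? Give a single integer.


Step 0: FBC  (1 'F')
Step 1: FBB  (1 'F')
Step 2: FBB  (1 'F')
Step 3: FBB  (1 'F')
Step 4: FBB  (1 'F')
Step 5: FBB  (1 'F')
Step 6: FBB  (1 'F')

Answer: 1


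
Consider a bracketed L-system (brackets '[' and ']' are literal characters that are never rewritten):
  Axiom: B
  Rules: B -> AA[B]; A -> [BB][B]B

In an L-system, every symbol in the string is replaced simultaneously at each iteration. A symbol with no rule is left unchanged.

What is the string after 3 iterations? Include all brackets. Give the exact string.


Answer: [AA[B]AA[B]][AA[B]]AA[B][AA[B]AA[B]][AA[B]]AA[B][[BB][B]B[BB][B]B[AA[B]]]

Derivation:
Step 0: B
Step 1: AA[B]
Step 2: [BB][B]B[BB][B]B[AA[B]]
Step 3: [AA[B]AA[B]][AA[B]]AA[B][AA[B]AA[B]][AA[B]]AA[B][[BB][B]B[BB][B]B[AA[B]]]


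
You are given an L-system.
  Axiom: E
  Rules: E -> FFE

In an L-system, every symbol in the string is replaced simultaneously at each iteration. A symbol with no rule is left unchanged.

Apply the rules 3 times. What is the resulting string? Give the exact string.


Answer: FFFFFFE

Derivation:
Step 0: E
Step 1: FFE
Step 2: FFFFE
Step 3: FFFFFFE


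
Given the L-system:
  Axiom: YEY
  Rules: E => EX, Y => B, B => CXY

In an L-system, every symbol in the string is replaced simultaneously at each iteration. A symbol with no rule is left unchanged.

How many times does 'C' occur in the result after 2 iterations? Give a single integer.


Answer: 2

Derivation:
Step 0: YEY  (0 'C')
Step 1: BEXB  (0 'C')
Step 2: CXYEXXCXY  (2 'C')


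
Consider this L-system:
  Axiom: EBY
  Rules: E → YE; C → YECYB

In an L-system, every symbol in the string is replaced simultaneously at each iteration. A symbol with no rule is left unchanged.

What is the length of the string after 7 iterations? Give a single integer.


Step 0: length = 3
Step 1: length = 4
Step 2: length = 5
Step 3: length = 6
Step 4: length = 7
Step 5: length = 8
Step 6: length = 9
Step 7: length = 10

Answer: 10


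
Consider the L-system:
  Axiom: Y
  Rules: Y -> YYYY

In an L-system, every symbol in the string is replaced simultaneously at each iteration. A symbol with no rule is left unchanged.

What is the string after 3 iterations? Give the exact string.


Step 0: Y
Step 1: YYYY
Step 2: YYYYYYYYYYYYYYYY
Step 3: YYYYYYYYYYYYYYYYYYYYYYYYYYYYYYYYYYYYYYYYYYYYYYYYYYYYYYYYYYYYYYYY

Answer: YYYYYYYYYYYYYYYYYYYYYYYYYYYYYYYYYYYYYYYYYYYYYYYYYYYYYYYYYYYYYYYY


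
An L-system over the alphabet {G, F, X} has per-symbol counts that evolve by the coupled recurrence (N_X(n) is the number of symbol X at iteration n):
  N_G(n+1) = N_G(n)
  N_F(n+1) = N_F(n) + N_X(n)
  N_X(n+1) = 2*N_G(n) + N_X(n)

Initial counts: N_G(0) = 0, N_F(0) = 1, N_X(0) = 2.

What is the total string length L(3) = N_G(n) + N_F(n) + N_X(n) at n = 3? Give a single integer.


Answer: 9

Derivation:
Step 0: N_G=0, N_F=1, N_X=2, L=3
Step 1: N_G=0, N_F=3, N_X=2, L=5
Step 2: N_G=0, N_F=5, N_X=2, L=7
Step 3: N_G=0, N_F=7, N_X=2, L=9


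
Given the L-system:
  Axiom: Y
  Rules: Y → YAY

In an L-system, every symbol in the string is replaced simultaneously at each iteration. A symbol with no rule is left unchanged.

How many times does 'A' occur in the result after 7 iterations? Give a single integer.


Answer: 127

Derivation:
Step 0: Y  (0 'A')
Step 1: YAY  (1 'A')
Step 2: YAYAYAY  (3 'A')
Step 3: YAYAYAYAYAYAYAY  (7 'A')
Step 4: YAYAYAYAYAYAYAYAYAYAYAYAYAYAYAY  (15 'A')
Step 5: YAYAYAYAYAYAYAYAYAYAYAYAYAYAYAYAYAYAYAYAYAYAYAYAYAYAYAYAYAYAYAY  (31 'A')
Step 6: YAYAYAYAYAYAYAYAYAYAYAYAYAYAYAYAYAYAYAYAYAYAYAYAYAYAYAYAYAYAYAYAYAYAYAYAYAYAYAYAYAYAYAYAYAYAYAYAYAYAYAYAYAYAYAYAYAYAYAYAYAYAYAY  (63 'A')
Step 7: YAYAYAYAYAYAYAYAYAYAYAYAYAYAYAYAYAYAYAYAYAYAYAYAYAYAYAYAYAYAYAYAYAYAYAYAYAYAYAYAYAYAYAYAYAYAYAYAYAYAYAYAYAYAYAYAYAYAYAYAYAYAYAYAYAYAYAYAYAYAYAYAYAYAYAYAYAYAYAYAYAYAYAYAYAYAYAYAYAYAYAYAYAYAYAYAYAYAYAYAYAYAYAYAYAYAYAYAYAYAYAYAYAYAYAYAYAYAYAYAYAYAYAYAYAYAYAY  (127 'A')


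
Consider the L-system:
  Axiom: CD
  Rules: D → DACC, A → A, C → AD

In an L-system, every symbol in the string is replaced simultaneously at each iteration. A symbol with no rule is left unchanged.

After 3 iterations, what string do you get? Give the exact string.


Answer: ADACCAADADDACCAADADAADACCADACC

Derivation:
Step 0: CD
Step 1: ADDACC
Step 2: ADACCDACCAADAD
Step 3: ADACCAADADDACCAADADAADACCADACC


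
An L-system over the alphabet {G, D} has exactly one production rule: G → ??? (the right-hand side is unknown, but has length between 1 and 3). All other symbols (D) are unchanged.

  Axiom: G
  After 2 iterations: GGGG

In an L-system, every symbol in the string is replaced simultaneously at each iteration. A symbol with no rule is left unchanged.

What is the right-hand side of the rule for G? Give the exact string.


Trying G → GG:
  Step 0: G
  Step 1: GG
  Step 2: GGGG
Matches the given result.

Answer: GG


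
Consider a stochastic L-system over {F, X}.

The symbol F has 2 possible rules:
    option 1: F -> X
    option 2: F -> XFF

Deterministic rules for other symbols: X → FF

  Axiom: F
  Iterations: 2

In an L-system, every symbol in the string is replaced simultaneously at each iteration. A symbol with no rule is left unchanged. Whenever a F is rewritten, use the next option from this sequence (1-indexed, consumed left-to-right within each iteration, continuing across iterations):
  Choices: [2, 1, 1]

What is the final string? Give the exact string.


Step 0: F
Step 1: XFF  (used choices [2])
Step 2: FFXX  (used choices [1, 1])

Answer: FFXX


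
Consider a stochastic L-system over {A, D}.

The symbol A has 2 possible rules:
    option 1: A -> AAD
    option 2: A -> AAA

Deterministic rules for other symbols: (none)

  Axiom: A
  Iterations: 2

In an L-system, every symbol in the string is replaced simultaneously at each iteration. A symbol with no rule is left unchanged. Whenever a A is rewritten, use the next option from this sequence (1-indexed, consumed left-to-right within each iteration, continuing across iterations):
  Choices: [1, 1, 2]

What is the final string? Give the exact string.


Step 0: A
Step 1: AAD  (used choices [1])
Step 2: AADAAAD  (used choices [1, 2])

Answer: AADAAAD


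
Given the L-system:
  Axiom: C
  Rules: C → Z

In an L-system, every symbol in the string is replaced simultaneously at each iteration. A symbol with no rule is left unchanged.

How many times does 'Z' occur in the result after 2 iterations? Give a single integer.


Answer: 1

Derivation:
Step 0: C  (0 'Z')
Step 1: Z  (1 'Z')
Step 2: Z  (1 'Z')


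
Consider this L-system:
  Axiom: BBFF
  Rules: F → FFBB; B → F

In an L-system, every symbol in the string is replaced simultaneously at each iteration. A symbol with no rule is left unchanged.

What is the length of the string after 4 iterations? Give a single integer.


Step 0: length = 4
Step 1: length = 10
Step 2: length = 28
Step 3: length = 76
Step 4: length = 208

Answer: 208


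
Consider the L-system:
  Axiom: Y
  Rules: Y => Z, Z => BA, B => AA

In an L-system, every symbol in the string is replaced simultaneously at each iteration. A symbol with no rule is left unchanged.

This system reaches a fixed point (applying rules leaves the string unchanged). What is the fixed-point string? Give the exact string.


Step 0: Y
Step 1: Z
Step 2: BA
Step 3: AAA
Step 4: AAA  (unchanged — fixed point at step 3)

Answer: AAA


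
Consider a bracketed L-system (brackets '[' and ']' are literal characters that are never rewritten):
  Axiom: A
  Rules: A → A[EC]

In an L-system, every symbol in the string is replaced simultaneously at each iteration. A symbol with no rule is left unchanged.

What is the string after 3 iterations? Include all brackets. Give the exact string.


Answer: A[EC][EC][EC]

Derivation:
Step 0: A
Step 1: A[EC]
Step 2: A[EC][EC]
Step 3: A[EC][EC][EC]


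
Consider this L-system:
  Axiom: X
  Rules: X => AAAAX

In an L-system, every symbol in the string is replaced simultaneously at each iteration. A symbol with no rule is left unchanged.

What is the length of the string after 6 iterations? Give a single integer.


Answer: 25

Derivation:
Step 0: length = 1
Step 1: length = 5
Step 2: length = 9
Step 3: length = 13
Step 4: length = 17
Step 5: length = 21
Step 6: length = 25


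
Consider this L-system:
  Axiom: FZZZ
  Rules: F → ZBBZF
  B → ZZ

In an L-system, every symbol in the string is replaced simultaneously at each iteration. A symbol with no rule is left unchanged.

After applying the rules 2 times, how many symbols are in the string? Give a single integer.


Answer: 14

Derivation:
Step 0: length = 4
Step 1: length = 8
Step 2: length = 14


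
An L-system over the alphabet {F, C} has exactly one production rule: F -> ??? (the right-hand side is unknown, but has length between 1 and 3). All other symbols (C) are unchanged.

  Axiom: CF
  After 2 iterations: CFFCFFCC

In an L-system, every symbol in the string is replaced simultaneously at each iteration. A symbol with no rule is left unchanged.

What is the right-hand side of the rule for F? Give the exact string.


Answer: FFC

Derivation:
Trying F -> FFC:
  Step 0: CF
  Step 1: CFFC
  Step 2: CFFCFFCC
Matches the given result.


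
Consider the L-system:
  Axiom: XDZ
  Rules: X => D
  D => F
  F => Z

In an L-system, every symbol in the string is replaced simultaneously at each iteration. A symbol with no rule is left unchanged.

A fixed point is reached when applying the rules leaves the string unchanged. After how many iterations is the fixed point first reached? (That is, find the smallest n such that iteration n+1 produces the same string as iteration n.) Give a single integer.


Step 0: XDZ
Step 1: DFZ
Step 2: FZZ
Step 3: ZZZ
Step 4: ZZZ  (unchanged — fixed point at step 3)

Answer: 3


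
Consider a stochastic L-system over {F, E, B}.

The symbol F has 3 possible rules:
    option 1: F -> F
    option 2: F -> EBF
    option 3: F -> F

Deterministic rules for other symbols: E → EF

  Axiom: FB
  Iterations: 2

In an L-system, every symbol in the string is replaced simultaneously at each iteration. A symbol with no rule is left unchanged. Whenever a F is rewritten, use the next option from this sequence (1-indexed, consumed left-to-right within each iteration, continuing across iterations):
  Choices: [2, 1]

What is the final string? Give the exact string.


Answer: EFBFB

Derivation:
Step 0: FB
Step 1: EBFB  (used choices [2])
Step 2: EFBFB  (used choices [1])


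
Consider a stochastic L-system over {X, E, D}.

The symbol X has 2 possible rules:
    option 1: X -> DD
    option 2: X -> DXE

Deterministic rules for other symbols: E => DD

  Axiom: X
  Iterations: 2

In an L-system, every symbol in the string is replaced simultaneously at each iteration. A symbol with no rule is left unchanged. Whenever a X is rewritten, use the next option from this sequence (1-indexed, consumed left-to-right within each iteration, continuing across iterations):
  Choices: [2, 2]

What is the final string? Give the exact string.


Answer: DDXEDD

Derivation:
Step 0: X
Step 1: DXE  (used choices [2])
Step 2: DDXEDD  (used choices [2])


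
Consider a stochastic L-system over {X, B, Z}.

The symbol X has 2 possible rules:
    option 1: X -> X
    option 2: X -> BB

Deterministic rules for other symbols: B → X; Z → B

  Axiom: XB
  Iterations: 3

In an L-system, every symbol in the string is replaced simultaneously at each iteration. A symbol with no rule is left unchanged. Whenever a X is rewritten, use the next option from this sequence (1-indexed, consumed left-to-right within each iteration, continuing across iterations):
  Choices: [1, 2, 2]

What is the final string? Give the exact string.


Answer: XXXX

Derivation:
Step 0: XB
Step 1: XX  (used choices [1])
Step 2: BBBB  (used choices [2, 2])
Step 3: XXXX  (used choices [])


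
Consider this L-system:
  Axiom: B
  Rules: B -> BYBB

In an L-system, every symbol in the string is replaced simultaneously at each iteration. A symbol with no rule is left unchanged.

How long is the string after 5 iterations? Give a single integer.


Answer: 364

Derivation:
Step 0: length = 1
Step 1: length = 4
Step 2: length = 13
Step 3: length = 40
Step 4: length = 121
Step 5: length = 364


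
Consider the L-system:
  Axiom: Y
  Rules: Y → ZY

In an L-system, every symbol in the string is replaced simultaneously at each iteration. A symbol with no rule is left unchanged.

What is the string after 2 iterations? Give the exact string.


Step 0: Y
Step 1: ZY
Step 2: ZZY

Answer: ZZY


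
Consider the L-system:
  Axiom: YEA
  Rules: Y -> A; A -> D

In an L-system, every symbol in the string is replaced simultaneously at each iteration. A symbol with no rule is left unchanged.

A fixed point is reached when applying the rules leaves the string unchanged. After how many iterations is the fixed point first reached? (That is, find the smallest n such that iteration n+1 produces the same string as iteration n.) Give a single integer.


Step 0: YEA
Step 1: AED
Step 2: DED
Step 3: DED  (unchanged — fixed point at step 2)

Answer: 2


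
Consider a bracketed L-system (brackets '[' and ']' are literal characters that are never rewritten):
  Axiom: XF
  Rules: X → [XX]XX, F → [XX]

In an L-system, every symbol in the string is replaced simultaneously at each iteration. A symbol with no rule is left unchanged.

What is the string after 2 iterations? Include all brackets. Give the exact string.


Answer: [[XX]XX[XX]XX][XX]XX[XX]XX[[XX]XX[XX]XX]

Derivation:
Step 0: XF
Step 1: [XX]XX[XX]
Step 2: [[XX]XX[XX]XX][XX]XX[XX]XX[[XX]XX[XX]XX]


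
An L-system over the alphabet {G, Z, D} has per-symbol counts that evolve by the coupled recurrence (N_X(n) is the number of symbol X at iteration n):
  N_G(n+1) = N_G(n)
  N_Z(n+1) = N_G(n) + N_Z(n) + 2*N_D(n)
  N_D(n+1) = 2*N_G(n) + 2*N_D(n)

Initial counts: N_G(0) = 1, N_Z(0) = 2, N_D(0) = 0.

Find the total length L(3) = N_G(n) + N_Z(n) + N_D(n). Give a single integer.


Answer: 36

Derivation:
Step 0: N_G=1, N_Z=2, N_D=0, L=3
Step 1: N_G=1, N_Z=3, N_D=2, L=6
Step 2: N_G=1, N_Z=8, N_D=6, L=15
Step 3: N_G=1, N_Z=21, N_D=14, L=36


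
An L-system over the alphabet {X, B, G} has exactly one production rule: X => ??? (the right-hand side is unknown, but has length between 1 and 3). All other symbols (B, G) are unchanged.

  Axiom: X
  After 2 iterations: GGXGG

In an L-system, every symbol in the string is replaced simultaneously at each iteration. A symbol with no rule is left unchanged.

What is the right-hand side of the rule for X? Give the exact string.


Trying X => GXG:
  Step 0: X
  Step 1: GXG
  Step 2: GGXGG
Matches the given result.

Answer: GXG


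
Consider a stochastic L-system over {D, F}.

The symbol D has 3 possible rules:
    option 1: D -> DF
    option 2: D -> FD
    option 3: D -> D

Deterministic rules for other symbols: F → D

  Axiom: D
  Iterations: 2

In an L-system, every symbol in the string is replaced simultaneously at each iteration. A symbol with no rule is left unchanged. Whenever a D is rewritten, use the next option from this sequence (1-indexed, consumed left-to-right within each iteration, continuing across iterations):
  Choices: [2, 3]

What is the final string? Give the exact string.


Answer: DD

Derivation:
Step 0: D
Step 1: FD  (used choices [2])
Step 2: DD  (used choices [3])


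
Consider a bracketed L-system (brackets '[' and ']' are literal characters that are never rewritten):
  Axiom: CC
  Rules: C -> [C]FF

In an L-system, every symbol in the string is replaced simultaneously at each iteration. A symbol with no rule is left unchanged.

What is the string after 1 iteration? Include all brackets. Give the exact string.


Step 0: CC
Step 1: [C]FF[C]FF

Answer: [C]FF[C]FF


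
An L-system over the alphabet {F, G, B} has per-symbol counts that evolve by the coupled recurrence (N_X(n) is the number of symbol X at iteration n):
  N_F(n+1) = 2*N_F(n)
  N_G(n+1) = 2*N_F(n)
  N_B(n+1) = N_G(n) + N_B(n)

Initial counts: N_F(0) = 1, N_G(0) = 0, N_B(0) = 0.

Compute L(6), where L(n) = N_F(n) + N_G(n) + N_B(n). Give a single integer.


Step 0: N_F=1, N_G=0, N_B=0, L=1
Step 1: N_F=2, N_G=2, N_B=0, L=4
Step 2: N_F=4, N_G=4, N_B=2, L=10
Step 3: N_F=8, N_G=8, N_B=6, L=22
Step 4: N_F=16, N_G=16, N_B=14, L=46
Step 5: N_F=32, N_G=32, N_B=30, L=94
Step 6: N_F=64, N_G=64, N_B=62, L=190

Answer: 190


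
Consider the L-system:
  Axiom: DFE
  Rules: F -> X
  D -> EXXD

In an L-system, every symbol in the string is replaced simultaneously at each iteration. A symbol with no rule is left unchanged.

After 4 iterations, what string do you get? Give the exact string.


Answer: EXXEXXEXXEXXDXE

Derivation:
Step 0: DFE
Step 1: EXXDXE
Step 2: EXXEXXDXE
Step 3: EXXEXXEXXDXE
Step 4: EXXEXXEXXEXXDXE


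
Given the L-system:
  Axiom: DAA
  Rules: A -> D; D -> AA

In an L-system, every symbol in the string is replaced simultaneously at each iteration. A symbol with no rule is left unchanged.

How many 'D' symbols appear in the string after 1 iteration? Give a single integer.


Step 0: DAA  (1 'D')
Step 1: AADD  (2 'D')

Answer: 2


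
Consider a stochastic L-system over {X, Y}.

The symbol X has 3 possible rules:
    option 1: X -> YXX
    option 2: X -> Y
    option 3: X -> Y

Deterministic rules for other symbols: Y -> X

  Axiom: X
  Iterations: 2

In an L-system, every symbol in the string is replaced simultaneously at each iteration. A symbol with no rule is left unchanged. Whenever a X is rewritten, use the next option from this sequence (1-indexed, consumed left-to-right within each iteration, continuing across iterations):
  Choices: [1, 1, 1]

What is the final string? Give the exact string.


Step 0: X
Step 1: YXX  (used choices [1])
Step 2: XYXXYXX  (used choices [1, 1])

Answer: XYXXYXX


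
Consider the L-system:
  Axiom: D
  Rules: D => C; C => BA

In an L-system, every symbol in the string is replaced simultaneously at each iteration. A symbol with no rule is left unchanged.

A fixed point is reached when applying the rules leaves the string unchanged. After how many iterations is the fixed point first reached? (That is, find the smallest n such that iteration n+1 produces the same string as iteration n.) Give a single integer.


Step 0: D
Step 1: C
Step 2: BA
Step 3: BA  (unchanged — fixed point at step 2)

Answer: 2


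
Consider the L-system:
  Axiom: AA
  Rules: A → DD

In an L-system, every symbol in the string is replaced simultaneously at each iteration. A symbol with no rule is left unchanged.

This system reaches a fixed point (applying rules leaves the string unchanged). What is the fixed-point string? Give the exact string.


Step 0: AA
Step 1: DDDD
Step 2: DDDD  (unchanged — fixed point at step 1)

Answer: DDDD


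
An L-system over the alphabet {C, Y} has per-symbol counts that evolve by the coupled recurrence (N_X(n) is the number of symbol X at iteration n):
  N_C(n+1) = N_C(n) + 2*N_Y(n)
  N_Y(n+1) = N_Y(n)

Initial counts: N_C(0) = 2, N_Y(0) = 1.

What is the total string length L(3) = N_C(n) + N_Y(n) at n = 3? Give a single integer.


Step 0: N_C=2, N_Y=1, L=3
Step 1: N_C=4, N_Y=1, L=5
Step 2: N_C=6, N_Y=1, L=7
Step 3: N_C=8, N_Y=1, L=9

Answer: 9


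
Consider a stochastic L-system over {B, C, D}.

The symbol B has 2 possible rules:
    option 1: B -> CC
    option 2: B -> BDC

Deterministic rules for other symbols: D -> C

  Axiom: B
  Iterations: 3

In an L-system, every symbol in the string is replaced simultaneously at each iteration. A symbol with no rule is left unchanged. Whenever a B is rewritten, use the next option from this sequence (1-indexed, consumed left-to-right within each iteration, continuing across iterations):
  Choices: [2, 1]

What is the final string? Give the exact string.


Step 0: B
Step 1: BDC  (used choices [2])
Step 2: CCCC  (used choices [1])
Step 3: CCCC  (used choices [])

Answer: CCCC


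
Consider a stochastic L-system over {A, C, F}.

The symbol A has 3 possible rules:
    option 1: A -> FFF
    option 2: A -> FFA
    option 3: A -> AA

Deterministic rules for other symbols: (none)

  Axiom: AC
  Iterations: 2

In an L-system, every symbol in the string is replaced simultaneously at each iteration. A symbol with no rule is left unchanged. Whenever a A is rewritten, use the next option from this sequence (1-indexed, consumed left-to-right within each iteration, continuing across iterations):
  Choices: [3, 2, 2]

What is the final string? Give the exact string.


Answer: FFAFFAC

Derivation:
Step 0: AC
Step 1: AAC  (used choices [3])
Step 2: FFAFFAC  (used choices [2, 2])


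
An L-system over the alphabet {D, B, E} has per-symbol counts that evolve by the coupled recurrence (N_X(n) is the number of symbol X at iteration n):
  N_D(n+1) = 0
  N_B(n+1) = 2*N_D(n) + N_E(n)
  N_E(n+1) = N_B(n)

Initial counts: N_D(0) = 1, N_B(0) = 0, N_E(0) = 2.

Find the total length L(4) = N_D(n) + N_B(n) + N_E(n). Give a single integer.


Answer: 4

Derivation:
Step 0: N_D=1, N_B=0, N_E=2, L=3
Step 1: N_D=0, N_B=4, N_E=0, L=4
Step 2: N_D=0, N_B=0, N_E=4, L=4
Step 3: N_D=0, N_B=4, N_E=0, L=4
Step 4: N_D=0, N_B=0, N_E=4, L=4


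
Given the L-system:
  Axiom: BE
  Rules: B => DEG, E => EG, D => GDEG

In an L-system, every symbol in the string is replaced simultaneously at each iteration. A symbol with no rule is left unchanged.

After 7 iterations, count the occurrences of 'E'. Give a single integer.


Answer: 8

Derivation:
Step 0: BE  (1 'E')
Step 1: DEGEG  (2 'E')
Step 2: GDEGEGGEGG  (3 'E')
Step 3: GGDEGEGGEGGGEGGG  (4 'E')
Step 4: GGGDEGEGGEGGGEGGGGEGGGG  (5 'E')
Step 5: GGGGDEGEGGEGGGEGGGGEGGGGGEGGGGG  (6 'E')
Step 6: GGGGGDEGEGGEGGGEGGGGEGGGGGEGGGGGGEGGGGGG  (7 'E')
Step 7: GGGGGGDEGEGGEGGGEGGGGEGGGGGEGGGGGGEGGGGGGGEGGGGGGG  (8 'E')


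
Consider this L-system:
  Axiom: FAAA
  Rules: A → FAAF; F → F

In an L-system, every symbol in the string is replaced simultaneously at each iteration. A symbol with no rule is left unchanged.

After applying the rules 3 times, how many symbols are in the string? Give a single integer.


Answer: 67

Derivation:
Step 0: length = 4
Step 1: length = 13
Step 2: length = 31
Step 3: length = 67


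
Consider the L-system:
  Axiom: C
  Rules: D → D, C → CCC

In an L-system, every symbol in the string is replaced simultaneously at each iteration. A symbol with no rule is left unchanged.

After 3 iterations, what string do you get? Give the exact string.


Step 0: C
Step 1: CCC
Step 2: CCCCCCCCC
Step 3: CCCCCCCCCCCCCCCCCCCCCCCCCCC

Answer: CCCCCCCCCCCCCCCCCCCCCCCCCCC


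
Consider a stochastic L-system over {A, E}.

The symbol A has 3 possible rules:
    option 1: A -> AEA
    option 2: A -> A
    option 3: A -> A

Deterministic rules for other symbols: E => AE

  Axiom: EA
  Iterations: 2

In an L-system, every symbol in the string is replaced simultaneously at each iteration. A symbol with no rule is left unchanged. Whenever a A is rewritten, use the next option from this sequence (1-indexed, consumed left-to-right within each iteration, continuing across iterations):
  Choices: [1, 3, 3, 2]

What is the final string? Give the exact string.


Answer: AAEAAEA

Derivation:
Step 0: EA
Step 1: AEAEA  (used choices [1])
Step 2: AAEAAEA  (used choices [3, 3, 2])


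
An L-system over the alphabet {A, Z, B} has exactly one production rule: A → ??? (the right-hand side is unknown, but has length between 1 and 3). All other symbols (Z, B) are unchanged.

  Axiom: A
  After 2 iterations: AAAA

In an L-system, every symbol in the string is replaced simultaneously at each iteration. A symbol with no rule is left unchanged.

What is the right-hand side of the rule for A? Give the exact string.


Trying A → AA:
  Step 0: A
  Step 1: AA
  Step 2: AAAA
Matches the given result.

Answer: AA


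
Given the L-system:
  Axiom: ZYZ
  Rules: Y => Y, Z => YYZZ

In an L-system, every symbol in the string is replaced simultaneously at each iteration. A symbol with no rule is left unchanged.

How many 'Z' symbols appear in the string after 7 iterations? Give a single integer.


Answer: 256

Derivation:
Step 0: length=3, 'Z' count=2
Step 1: length=9, 'Z' count=4
Step 2: length=21, 'Z' count=8
Step 3: length=45, 'Z' count=16
Step 4: length=93, 'Z' count=32
Step 5: length=189, 'Z' count=64
Step 6: length=381, 'Z' count=128
Step 7: length=765, 'Z' count=256
Final string: YYYYYYYYYYYYYYZZYYZZYYYYZZYYZZYYYYYYZZYYZZYYYYZZYYZZYYYYYYYYZZYYZZYYYYZZYYZZYYYYYYZZYYZZYYYYZZYYZZYYYYYYYYYYZZYYZZYYYYZZYYZZYYYYYYZZYYZZYYYYZZYYZZYYYYYYYYZZYYZZYYYYZZYYZZYYYYYYZZYYZZYYYYZZYYZZYYYYYYYYYYYYZZYYZZYYYYZZYYZZYYYYYYZZYYZZYYYYZZYYZZYYYYYYYYZZYYZZYYYYZZYYZZYYYYYYZZYYZZYYYYZZYYZZYYYYYYYYYYZZYYZZYYYYZZYYZZYYYYYYZZYYZZYYYYZZYYZZYYYYYYYYZZYYZZYYYYZZYYZZYYYYYYZZYYZZYYYYZZYYZZYYYYYYYYYYYYYYYZZYYZZYYYYZZYYZZYYYYYYZZYYZZYYYYZZYYZZYYYYYYYYZZYYZZYYYYZZYYZZYYYYYYZZYYZZYYYYZZYYZZYYYYYYYYYYZZYYZZYYYYZZYYZZYYYYYYZZYYZZYYYYZZYYZZYYYYYYYYZZYYZZYYYYZZYYZZYYYYYYZZYYZZYYYYZZYYZZYYYYYYYYYYYYZZYYZZYYYYZZYYZZYYYYYYZZYYZZYYYYZZYYZZYYYYYYYYZZYYZZYYYYZZYYZZYYYYYYZZYYZZYYYYZZYYZZYYYYYYYYYYZZYYZZYYYYZZYYZZYYYYYYZZYYZZYYYYZZYYZZYYYYYYYYZZYYZZYYYYZZYYZZYYYYYYZZYYZZYYYYZZYYZZ


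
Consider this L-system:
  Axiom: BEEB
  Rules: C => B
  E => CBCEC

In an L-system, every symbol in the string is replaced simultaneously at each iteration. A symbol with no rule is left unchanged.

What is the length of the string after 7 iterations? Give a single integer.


Step 0: length = 4
Step 1: length = 12
Step 2: length = 20
Step 3: length = 28
Step 4: length = 36
Step 5: length = 44
Step 6: length = 52
Step 7: length = 60

Answer: 60
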